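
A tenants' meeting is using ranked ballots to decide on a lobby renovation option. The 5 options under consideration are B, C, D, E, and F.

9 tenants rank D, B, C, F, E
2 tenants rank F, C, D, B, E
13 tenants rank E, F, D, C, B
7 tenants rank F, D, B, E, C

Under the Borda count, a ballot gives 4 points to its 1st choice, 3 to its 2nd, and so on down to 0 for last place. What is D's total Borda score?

87

Borda scores:
  B: 9·3 + 2·1 + 13·0 + 7·2 = 43
  C: 9·2 + 2·3 + 13·1 + 7·0 = 37
  D: 9·4 + 2·2 + 13·2 + 7·3 = 87
  E: 9·0 + 2·0 + 13·4 + 7·1 = 59
  F: 9·1 + 2·4 + 13·3 + 7·4 = 84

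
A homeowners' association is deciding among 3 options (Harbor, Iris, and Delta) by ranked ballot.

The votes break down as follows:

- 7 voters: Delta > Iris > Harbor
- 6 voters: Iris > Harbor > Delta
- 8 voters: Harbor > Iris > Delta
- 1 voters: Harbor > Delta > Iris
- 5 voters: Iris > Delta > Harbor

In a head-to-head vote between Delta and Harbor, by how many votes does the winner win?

3

Ballots ranking Delta above Harbor: 7+5 = 12.
Ballots ranking Harbor above Delta: 6+8+1 = 15.
Harbor wins 15–12, a margin of 3.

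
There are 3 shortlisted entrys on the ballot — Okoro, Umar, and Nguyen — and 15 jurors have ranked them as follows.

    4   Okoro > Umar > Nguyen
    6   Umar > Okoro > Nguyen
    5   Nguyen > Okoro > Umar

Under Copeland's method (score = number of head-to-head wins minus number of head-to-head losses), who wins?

Pairwise results:
  Okoro vs Umar: Okoro wins 9–6.
  Okoro vs Nguyen: Okoro wins 10–5.
  Umar vs Nguyen: Umar wins 10–5.
Copeland scores (wins − losses):
  Okoro: 2 − 0 = 2
  Umar: 1 − 1 = 0
  Nguyen: 0 − 2 = -2
Okoro has the best Copeland score.

Okoro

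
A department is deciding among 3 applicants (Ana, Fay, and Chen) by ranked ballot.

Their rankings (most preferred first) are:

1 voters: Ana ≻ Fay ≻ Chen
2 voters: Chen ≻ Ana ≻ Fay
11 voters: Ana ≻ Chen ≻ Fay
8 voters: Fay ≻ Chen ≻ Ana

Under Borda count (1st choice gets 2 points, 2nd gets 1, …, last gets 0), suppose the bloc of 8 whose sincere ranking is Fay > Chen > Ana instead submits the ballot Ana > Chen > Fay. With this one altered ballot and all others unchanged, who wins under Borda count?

Ana

Borda totals with the altered ballot: Ana 42, Fay 1, Chen 23.
The winner is unchanged: still Ana.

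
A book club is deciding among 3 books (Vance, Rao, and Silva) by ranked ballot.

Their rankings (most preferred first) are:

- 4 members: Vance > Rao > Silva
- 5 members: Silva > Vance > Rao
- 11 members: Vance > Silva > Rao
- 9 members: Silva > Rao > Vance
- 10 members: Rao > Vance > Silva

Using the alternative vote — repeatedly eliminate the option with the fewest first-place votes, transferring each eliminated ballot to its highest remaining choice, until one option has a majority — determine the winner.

Vance

Round 1: Vance 15, Silva 14, Rao 10. Rao has the fewest and is eliminated.
Round 2: Vance 25, Silva 14. Vance has a majority.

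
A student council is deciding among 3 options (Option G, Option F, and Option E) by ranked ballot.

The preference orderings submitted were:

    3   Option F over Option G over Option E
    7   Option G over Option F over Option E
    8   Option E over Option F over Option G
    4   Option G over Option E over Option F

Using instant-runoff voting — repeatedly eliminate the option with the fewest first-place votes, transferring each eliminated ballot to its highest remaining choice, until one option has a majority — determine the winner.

Round 1: Option G 11, Option E 8, Option F 3. Option F has the fewest and is eliminated.
Round 2: Option G 14, Option E 8. Option G has a majority.

Option G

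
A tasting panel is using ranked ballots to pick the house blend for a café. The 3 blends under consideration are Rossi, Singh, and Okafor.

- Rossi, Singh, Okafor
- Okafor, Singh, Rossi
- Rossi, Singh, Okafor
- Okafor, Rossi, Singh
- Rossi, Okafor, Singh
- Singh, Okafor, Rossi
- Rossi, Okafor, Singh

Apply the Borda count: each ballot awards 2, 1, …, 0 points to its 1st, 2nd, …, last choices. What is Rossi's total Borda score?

9

Borda scores:
  Rossi: 2 + 0 + 2 + 1 + 2 + 0 + 2 = 9
  Singh: 1 + 1 + 1 + 0 + 0 + 2 + 0 = 5
  Okafor: 0 + 2 + 0 + 2 + 1 + 1 + 1 = 7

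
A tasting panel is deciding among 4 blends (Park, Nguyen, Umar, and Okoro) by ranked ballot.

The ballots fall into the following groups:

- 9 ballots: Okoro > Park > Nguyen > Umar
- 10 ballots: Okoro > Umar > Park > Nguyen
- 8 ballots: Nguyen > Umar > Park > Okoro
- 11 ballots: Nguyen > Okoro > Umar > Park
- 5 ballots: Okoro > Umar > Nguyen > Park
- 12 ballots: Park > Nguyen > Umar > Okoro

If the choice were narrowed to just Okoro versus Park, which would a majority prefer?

Ballots ranking Okoro above Park: 9+10+11+5 = 35.
Ballots ranking Park above Okoro: 8+12 = 20.
Okoro wins the head-to-head, 35–20.

Okoro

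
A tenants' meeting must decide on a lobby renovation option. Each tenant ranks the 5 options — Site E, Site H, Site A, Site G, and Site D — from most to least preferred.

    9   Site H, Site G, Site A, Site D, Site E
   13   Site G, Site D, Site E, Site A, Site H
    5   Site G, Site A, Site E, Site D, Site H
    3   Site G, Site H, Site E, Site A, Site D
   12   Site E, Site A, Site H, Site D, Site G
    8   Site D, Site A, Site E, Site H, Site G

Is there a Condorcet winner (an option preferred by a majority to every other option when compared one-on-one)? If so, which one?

Head-to-head results (50 voters total):
Site E vs Site H: Site E wins 38–12.
Site E vs Site A: Site E wins 28–22.
Site E vs Site G: Site G wins 30–20.
Site E vs Site D: Site D wins 30–20.
Site H vs Site A: Site A wins 38–12.
Site H vs Site G: Site H wins 29–21.
Site H vs Site D: Site D wins 26–24.
Site A vs Site G: Site G wins 30–20.
Site A vs Site D: Site A wins 29–21.
Site G vs Site D: Site G wins 30–20.
No candidate beats all others: Site E beats Site H beats Site G beats Site E, a majority cycle.

None — there is no Condorcet winner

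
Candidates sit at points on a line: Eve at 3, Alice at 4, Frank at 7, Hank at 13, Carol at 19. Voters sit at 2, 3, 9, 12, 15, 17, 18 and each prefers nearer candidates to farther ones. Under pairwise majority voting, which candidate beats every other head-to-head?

Hank

With single-peaked preferences on a line, the Condorcet winner is the candidate closest to the median voter.
The median voter (position 12) is closest to Hank at 13.
Check: Hank vs Eve — voters closer to Hank: 5 of 7.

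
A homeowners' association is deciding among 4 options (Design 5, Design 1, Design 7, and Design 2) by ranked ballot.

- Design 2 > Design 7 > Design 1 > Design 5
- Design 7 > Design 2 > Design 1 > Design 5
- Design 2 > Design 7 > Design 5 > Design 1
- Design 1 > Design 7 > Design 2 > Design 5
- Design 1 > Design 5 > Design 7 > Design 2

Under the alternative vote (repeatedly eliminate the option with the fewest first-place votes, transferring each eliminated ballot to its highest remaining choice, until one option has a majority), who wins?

Design 2

Round 1: Design 1 2, Design 2 2, Design 7 1, Design 5 0. Design 5 has the fewest and is eliminated.
Round 2: Design 1 2, Design 2 2, Design 7 1. Design 7 has the fewest and is eliminated.
Round 3: Design 2 3, Design 1 2. Design 2 has a majority.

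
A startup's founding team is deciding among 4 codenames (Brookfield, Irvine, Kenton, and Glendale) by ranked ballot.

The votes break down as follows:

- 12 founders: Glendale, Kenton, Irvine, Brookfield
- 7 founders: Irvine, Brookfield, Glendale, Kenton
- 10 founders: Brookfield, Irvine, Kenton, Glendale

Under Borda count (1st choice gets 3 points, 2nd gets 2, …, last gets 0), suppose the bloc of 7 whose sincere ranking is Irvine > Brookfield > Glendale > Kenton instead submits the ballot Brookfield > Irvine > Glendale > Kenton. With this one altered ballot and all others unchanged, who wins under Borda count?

Brookfield

Borda totals with the altered ballot: Brookfield 51, Irvine 46, Kenton 34, Glendale 43.
The switch changes the winner from Irvine to Brookfield.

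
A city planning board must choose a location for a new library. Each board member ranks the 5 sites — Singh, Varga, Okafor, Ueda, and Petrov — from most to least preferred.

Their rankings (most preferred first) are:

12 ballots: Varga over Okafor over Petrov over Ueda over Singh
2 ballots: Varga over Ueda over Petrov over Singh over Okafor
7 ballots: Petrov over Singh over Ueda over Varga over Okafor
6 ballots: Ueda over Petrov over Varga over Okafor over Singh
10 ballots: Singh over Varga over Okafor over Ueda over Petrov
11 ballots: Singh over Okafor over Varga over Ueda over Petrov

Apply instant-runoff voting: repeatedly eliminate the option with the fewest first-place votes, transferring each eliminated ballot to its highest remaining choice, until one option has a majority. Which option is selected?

Round 1: Singh 21, Varga 14, Petrov 7, Ueda 6, Okafor 0. Okafor has the fewest and is eliminated.
Round 2: Singh 21, Varga 14, Petrov 7, Ueda 6. Ueda has the fewest and is eliminated.
Round 3: Singh 21, Varga 14, Petrov 13. Petrov has the fewest and is eliminated.
Round 4: Singh 28, Varga 20. Singh has a majority.

Singh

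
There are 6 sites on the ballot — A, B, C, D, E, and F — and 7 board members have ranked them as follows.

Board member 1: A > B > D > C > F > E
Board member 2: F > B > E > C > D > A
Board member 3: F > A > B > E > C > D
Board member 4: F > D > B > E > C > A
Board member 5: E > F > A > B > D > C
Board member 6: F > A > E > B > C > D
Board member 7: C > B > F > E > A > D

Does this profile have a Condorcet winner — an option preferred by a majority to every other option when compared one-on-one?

Yes

Head-to-head results (7 voters total):
A vs B: A wins 4–3.
A vs C: A wins 4–3.
A vs D: A wins 5–2.
A vs E: E wins 4–3.
A vs F: F wins 6–1.
B vs C: B wins 6–1.
B vs D: B wins 6–1.
B vs E: B wins 5–2.
B vs F: F wins 5–2.
C vs D: C wins 4–3.
C vs E: E wins 5–2.
C vs F: F wins 5–2.
D vs E: E wins 5–2.
D vs F: F wins 6–1.
E vs F: F wins 6–1.
F beats each rival — A (6–1), B (5–2), C (5–2), D (6–1), E (6–1) — so F is the Condorcet winner.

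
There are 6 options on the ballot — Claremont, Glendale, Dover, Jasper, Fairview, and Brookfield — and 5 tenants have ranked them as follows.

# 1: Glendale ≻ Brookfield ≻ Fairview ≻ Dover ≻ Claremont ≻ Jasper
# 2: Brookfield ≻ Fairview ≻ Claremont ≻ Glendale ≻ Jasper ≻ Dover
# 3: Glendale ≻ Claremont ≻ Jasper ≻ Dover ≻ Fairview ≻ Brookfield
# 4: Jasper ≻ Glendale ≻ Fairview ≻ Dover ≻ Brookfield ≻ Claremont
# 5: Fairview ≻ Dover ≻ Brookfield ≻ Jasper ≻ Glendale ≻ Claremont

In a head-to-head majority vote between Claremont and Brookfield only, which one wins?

Brookfield

Ballots ranking Claremont above Brookfield: 1.
Ballots ranking Brookfield above Claremont: 4.
Brookfield wins the head-to-head, 4–1.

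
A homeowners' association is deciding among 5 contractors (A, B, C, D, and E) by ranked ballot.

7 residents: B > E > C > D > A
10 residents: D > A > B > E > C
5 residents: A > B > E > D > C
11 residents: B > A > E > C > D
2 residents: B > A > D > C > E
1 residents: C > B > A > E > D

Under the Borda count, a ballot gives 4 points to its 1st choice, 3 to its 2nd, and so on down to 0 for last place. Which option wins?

B

Borda scores:
  A: 7·0 + 10·3 + 5·4 + 11·3 + 2·3 + 2 = 91
  B: 7·4 + 10·2 + 5·3 + 11·4 + 2·4 + 3 = 118
  C: 7·2 + 10·0 + 5·0 + 11·1 + 2·1 + 4 = 31
  D: 7·1 + 10·4 + 5·1 + 11·0 + 2·2 + 0 = 56
  E: 7·3 + 10·1 + 5·2 + 11·2 + 2·0 + 1 = 64
B has the highest total.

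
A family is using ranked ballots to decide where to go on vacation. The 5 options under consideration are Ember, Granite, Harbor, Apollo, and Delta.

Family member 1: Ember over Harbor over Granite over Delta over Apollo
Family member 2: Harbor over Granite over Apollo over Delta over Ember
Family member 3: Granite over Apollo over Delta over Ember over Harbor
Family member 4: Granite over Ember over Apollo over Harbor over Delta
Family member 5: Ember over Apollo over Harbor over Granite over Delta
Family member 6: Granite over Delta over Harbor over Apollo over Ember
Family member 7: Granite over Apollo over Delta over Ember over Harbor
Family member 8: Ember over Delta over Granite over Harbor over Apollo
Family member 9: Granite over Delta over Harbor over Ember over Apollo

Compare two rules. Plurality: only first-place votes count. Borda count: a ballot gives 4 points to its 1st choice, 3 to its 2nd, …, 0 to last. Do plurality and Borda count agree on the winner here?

Plurality first-place counts: Ember 3, Granite 5, Harbor 1, Apollo 0, Delta 0 → Granite.
Borda totals: Ember 18, Granite 28, Harbor 15, Apollo 14, Delta 15 → Granite.
The two rules agree on Granite.

Yes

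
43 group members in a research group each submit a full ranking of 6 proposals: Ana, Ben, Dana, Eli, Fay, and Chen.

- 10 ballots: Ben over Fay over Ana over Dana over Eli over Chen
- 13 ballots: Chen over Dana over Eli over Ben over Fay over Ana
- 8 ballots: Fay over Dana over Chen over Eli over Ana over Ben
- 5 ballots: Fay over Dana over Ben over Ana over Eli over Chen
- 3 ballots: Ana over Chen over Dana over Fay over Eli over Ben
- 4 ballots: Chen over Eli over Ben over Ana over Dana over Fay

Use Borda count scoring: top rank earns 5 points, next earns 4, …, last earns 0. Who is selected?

Borda scores:
  Ana: 10·3 + 13·0 + 8·1 + 5·2 + 3·5 + 4·2 = 71
  Ben: 10·5 + 13·2 + 8·0 + 5·3 + 3·0 + 4·3 = 103
  Dana: 10·2 + 13·4 + 8·4 + 5·4 + 3·3 + 4·1 = 137
  Eli: 10·1 + 13·3 + 8·2 + 5·1 + 3·1 + 4·4 = 89
  Fay: 10·4 + 13·1 + 8·5 + 5·5 + 3·2 + 4·0 = 124
  Chen: 10·0 + 13·5 + 8·3 + 5·0 + 3·4 + 4·5 = 121
Dana has the highest total.

Dana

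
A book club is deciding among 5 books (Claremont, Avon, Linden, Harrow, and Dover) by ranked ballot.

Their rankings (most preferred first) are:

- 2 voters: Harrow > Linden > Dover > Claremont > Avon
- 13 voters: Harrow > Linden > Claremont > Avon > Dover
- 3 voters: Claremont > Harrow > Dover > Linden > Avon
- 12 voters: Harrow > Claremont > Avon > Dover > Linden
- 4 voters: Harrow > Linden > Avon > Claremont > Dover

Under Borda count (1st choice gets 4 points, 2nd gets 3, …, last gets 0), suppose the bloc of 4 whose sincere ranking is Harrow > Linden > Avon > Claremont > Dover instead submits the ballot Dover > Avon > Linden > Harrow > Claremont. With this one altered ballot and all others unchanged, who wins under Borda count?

Borda totals with the altered ballot: Claremont 76, Avon 49, Linden 56, Harrow 121, Dover 38.
The winner is unchanged: still Harrow.

Harrow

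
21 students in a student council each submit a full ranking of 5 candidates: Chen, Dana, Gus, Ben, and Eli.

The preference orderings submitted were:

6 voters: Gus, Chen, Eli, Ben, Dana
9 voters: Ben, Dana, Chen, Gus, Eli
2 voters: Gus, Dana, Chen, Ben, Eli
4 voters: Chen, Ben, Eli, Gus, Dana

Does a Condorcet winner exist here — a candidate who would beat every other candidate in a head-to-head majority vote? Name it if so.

Head-to-head results (21 voters total):
Chen vs Dana: Dana wins 11–10.
Chen vs Gus: Chen wins 13–8.
Chen vs Ben: Chen wins 12–9.
Chen vs Eli: Chen wins 21–0.
Dana vs Gus: Gus wins 12–9.
Dana vs Ben: Ben wins 19–2.
Dana vs Eli: Dana wins 11–10.
Gus vs Ben: Ben wins 13–8.
Gus vs Eli: Gus wins 17–4.
Ben vs Eli: Ben wins 15–6.
No candidate beats all others: Chen beats Gus beats Dana beats Chen, a majority cycle.

None — there is no Condorcet winner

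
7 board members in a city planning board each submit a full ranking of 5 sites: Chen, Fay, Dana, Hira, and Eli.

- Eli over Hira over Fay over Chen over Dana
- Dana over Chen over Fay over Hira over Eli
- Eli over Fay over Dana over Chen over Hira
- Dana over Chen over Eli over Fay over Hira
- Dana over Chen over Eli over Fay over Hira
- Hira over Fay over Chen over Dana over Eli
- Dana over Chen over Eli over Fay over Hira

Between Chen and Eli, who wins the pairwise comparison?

Chen

Ballots ranking Chen above Eli: 5.
Ballots ranking Eli above Chen: 2.
Chen wins the head-to-head, 5–2.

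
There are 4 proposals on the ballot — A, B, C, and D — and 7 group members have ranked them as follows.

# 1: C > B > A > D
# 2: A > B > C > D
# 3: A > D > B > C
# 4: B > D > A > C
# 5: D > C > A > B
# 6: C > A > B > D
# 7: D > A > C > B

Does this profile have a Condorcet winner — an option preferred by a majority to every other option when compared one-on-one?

Yes

Head-to-head results (7 voters total):
A vs B: A wins 5–2.
A vs C: A wins 4–3.
A vs D: A wins 4–3.
B vs C: C wins 4–3.
B vs D: B wins 4–3.
C vs D: D wins 4–3.
A beats each rival — B (5–2), C (4–3), D (4–3) — so A is the Condorcet winner.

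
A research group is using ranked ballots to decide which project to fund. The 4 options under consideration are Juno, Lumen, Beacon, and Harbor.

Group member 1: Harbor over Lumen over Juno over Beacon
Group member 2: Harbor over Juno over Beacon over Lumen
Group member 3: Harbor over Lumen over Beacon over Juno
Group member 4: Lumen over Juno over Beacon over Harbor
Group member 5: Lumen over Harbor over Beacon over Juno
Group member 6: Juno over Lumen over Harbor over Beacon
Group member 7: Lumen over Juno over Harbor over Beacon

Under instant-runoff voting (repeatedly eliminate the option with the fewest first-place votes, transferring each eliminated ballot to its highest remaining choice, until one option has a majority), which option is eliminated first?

Beacon

Round 1: Lumen 3, Harbor 3, Juno 1, Beacon 0. Beacon has the fewest and is eliminated.
Round 2: Lumen 3, Harbor 3, Juno 1. Juno has the fewest and is eliminated.
Round 3: Lumen 4, Harbor 3. Lumen has a majority.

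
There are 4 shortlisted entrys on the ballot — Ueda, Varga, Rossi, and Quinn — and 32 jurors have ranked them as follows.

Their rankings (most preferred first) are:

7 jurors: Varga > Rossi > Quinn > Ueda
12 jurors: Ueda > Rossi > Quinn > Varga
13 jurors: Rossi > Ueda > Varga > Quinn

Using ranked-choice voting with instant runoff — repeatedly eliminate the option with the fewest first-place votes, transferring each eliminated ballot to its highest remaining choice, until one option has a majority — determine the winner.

Rossi

Round 1: Rossi 13, Ueda 12, Varga 7, Quinn 0. Quinn has the fewest and is eliminated.
Round 2: Rossi 13, Ueda 12, Varga 7. Varga has the fewest and is eliminated.
Round 3: Rossi 20, Ueda 12. Rossi has a majority.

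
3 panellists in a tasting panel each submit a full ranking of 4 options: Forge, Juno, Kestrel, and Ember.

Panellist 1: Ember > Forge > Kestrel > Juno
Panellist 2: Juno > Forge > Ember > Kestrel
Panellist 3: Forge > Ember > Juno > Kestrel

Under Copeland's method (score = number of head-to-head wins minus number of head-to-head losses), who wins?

Forge

Pairwise results:
  Forge vs Juno: Forge wins 2–1.
  Forge vs Kestrel: Forge wins 3–0.
  Forge vs Ember: Forge wins 2–1.
  Juno vs Kestrel: Juno wins 2–1.
  Juno vs Ember: Ember wins 2–1.
  Kestrel vs Ember: Ember wins 3–0.
Copeland scores (wins − losses):
  Forge: 3 − 0 = 3
  Juno: 1 − 2 = -1
  Kestrel: 0 − 3 = -3
  Ember: 2 − 1 = 1
Forge has the best Copeland score.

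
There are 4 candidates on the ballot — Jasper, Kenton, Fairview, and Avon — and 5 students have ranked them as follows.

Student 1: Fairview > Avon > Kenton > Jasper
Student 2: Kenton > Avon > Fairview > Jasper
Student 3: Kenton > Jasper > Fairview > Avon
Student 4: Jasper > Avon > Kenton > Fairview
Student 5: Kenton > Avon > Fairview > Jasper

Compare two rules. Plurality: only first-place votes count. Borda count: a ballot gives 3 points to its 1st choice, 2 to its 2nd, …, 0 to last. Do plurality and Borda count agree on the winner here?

Yes

Plurality first-place counts: Jasper 1, Kenton 3, Fairview 1, Avon 0 → Kenton.
Borda totals: Jasper 5, Kenton 11, Fairview 6, Avon 8 → Kenton.
The two rules agree on Kenton.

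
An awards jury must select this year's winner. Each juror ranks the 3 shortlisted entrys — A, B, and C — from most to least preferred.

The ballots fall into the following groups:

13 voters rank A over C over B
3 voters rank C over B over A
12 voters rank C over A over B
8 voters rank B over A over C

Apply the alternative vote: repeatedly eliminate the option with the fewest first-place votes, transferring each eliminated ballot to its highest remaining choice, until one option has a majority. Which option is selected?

Round 1: C 15, A 13, B 8. B has the fewest and is eliminated.
Round 2: A 21, C 15. A has a majority.

A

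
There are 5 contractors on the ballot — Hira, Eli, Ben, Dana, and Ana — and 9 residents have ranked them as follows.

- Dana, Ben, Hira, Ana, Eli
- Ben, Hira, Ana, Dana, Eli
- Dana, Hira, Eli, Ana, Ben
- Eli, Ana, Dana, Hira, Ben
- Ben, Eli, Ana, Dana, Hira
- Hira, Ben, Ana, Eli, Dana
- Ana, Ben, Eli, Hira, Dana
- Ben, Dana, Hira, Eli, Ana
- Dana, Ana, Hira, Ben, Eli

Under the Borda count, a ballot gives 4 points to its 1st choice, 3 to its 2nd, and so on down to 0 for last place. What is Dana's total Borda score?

19

Borda scores:
  Hira: 2 + 3 + 3 + 1 + 0 + 4 + 1 + 2 + 2 = 18
  Eli: 0 + 0 + 2 + 4 + 3 + 1 + 2 + 1 + 0 = 13
  Ben: 3 + 4 + 0 + 0 + 4 + 3 + 3 + 4 + 1 = 22
  Dana: 4 + 1 + 4 + 2 + 1 + 0 + 0 + 3 + 4 = 19
  Ana: 1 + 2 + 1 + 3 + 2 + 2 + 4 + 0 + 3 = 18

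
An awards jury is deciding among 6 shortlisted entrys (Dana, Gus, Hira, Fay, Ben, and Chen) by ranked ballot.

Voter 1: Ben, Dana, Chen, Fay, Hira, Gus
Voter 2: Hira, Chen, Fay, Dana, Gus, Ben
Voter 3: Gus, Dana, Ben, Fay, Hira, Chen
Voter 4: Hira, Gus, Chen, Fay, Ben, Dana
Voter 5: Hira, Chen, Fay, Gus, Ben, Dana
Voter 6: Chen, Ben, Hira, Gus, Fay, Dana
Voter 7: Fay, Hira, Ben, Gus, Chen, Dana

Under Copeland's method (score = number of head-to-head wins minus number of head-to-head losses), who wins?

Pairwise results:
  Dana vs Gus: Gus wins 5–2.
  Dana vs Hira: Hira wins 5–2.
  Dana vs Fay: Fay wins 5–2.
  Dana vs Ben: Ben wins 5–2.
  Dana vs Chen: Chen wins 5–2.
  Gus vs Hira: Hira wins 6–1.
  Gus vs Fay: Fay wins 4–3.
  Gus vs Ben: Gus wins 4–3.
  Gus vs Chen: Chen wins 4–3.
  Hira vs Fay: Hira wins 4–3.
  Hira vs Ben: Hira wins 4–3.
  Hira vs Chen: Hira wins 5–2.
  Fay vs Ben: Fay wins 4–3.
  Fay vs Chen: Chen wins 5–2.
  Ben vs Chen: Chen wins 4–3.
Copeland scores (wins − losses):
  Dana: 0 − 5 = -5
  Gus: 2 − 3 = -1
  Hira: 5 − 0 = 5
  Fay: 3 − 2 = 1
  Ben: 1 − 4 = -3
  Chen: 4 − 1 = 3
Hira has the best Copeland score.

Hira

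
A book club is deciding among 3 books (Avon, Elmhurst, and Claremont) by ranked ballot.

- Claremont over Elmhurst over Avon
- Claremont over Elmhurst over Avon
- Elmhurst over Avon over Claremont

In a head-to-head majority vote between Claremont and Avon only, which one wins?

Claremont

Ballots ranking Claremont above Avon: 2.
Ballots ranking Avon above Claremont: 1.
Claremont wins the head-to-head, 2–1.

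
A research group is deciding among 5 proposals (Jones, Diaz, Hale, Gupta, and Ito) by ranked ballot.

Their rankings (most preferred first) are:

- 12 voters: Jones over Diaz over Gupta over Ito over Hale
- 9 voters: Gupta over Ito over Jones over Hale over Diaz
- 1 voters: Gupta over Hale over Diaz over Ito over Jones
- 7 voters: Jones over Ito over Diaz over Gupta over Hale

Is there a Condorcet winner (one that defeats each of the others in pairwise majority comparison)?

Head-to-head results (29 voters total):
Jones vs Diaz: Jones wins 28–1.
Jones vs Hale: Jones wins 28–1.
Jones vs Gupta: Jones wins 19–10.
Jones vs Ito: Jones wins 19–10.
Diaz vs Hale: Diaz wins 19–10.
Diaz vs Gupta: Diaz wins 19–10.
Diaz vs Ito: Ito wins 16–13.
Hale vs Gupta: Gupta wins 29–0.
Hale vs Ito: Ito wins 28–1.
Gupta vs Ito: Gupta wins 22–7.
Jones beats each rival — Diaz (28–1), Hale (28–1), Gupta (19–10), Ito (19–10) — so Jones is the Condorcet winner.

Yes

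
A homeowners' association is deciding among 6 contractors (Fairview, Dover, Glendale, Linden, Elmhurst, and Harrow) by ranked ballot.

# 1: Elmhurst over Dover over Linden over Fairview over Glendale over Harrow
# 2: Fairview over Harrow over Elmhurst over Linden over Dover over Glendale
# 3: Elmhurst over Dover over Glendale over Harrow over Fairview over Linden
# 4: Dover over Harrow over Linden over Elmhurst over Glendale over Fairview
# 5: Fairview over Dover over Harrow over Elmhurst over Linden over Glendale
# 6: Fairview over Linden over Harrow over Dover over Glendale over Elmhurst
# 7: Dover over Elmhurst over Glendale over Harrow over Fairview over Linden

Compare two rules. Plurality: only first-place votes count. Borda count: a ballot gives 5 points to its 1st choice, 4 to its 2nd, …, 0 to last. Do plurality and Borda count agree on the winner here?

No

Plurality first-place counts: Fairview 3, Dover 2, Glendale 0, Linden 0, Elmhurst 2, Harrow 0 → Fairview.
Borda totals: Fairview 19, Dover 25, Glendale 9, Linden 13, Elmhurst 21, Harrow 18 → Dover.
The two rules disagree: plurality picks Fairview, Borda picks Dover.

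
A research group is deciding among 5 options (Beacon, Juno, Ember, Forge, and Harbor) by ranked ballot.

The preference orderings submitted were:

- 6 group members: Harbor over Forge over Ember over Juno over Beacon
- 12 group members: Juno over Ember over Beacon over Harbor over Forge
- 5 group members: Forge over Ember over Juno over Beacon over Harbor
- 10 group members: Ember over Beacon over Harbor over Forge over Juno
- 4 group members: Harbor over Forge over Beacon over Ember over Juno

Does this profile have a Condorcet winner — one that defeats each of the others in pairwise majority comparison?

Head-to-head results (37 voters total):
Beacon vs Juno: Juno wins 23–14.
Beacon vs Ember: Ember wins 33–4.
Beacon vs Forge: Beacon wins 22–15.
Beacon vs Harbor: Beacon wins 27–10.
Juno vs Ember: Ember wins 25–12.
Juno vs Forge: Forge wins 25–12.
Juno vs Harbor: Harbor wins 20–17.
Ember vs Forge: Ember wins 22–15.
Ember vs Harbor: Ember wins 27–10.
Forge vs Harbor: Harbor wins 32–5.
Ember beats each rival — Beacon (33–4), Juno (25–12), Forge (22–15), Harbor (27–10) — so Ember is the Condorcet winner.

Yes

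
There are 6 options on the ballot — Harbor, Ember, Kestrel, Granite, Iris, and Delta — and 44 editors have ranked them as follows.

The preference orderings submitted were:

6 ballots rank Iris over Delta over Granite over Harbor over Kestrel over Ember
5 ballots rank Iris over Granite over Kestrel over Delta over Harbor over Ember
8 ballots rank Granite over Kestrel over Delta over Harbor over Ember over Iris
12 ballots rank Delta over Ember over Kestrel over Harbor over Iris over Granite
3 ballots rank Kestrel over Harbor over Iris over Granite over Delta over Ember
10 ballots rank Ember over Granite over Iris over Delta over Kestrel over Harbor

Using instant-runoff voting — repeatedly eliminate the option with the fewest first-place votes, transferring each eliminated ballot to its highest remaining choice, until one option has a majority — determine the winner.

Round 1: Delta 12, Iris 11, Ember 10, Granite 8, Kestrel 3, Harbor 0. Harbor has the fewest and is eliminated.
Round 2: Delta 12, Iris 11, Ember 10, Granite 8, Kestrel 3. Kestrel has the fewest and is eliminated.
Round 3: Iris 14, Delta 12, Ember 10, Granite 8. Granite has the fewest and is eliminated.
Round 4: Delta 20, Iris 14, Ember 10. Ember has the fewest and is eliminated.
Round 5: Iris 24, Delta 20. Iris has a majority.

Iris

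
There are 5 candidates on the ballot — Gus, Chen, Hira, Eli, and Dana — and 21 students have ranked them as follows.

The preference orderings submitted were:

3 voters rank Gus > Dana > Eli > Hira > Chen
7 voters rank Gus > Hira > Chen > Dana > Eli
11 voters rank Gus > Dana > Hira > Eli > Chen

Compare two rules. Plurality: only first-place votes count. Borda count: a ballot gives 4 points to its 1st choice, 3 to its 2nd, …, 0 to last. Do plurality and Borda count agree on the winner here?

Yes

Plurality first-place counts: Gus 21, Chen 0, Hira 0, Eli 0, Dana 0 → Gus.
Borda totals: Gus 84, Chen 14, Hira 46, Eli 17, Dana 49 → Gus.
The two rules agree on Gus.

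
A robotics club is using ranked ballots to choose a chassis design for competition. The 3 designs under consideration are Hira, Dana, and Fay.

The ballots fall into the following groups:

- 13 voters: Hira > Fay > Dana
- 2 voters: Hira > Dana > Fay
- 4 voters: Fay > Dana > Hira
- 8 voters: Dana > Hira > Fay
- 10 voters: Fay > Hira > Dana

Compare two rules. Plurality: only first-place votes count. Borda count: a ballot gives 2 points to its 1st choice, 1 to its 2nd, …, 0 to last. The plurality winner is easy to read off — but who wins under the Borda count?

Plurality first-place counts: Hira 15, Dana 8, Fay 14 → Hira.
Borda totals: Hira 48, Dana 22, Fay 41 → Hira.

Hira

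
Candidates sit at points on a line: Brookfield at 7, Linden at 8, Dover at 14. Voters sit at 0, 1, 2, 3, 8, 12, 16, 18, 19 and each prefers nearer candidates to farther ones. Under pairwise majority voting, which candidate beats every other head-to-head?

With single-peaked preferences on a line, the Condorcet winner is the candidate closest to the median voter.
The median voter (position 8) is closest to Linden at 8.
Check: Linden vs Dover — voters closer to Linden: 5 of 9.

Linden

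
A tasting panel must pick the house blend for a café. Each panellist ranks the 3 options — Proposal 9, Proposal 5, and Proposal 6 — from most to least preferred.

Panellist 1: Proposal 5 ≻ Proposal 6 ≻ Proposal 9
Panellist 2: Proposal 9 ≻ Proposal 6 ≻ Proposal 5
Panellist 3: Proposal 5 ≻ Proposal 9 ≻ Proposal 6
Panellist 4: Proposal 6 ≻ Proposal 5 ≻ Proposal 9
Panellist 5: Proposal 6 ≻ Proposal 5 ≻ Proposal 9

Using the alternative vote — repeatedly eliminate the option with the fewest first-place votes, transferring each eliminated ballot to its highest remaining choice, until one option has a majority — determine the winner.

Round 1: Proposal 5 2, Proposal 6 2, Proposal 9 1. Proposal 9 has the fewest and is eliminated.
Round 2: Proposal 6 3, Proposal 5 2. Proposal 6 has a majority.

Proposal 6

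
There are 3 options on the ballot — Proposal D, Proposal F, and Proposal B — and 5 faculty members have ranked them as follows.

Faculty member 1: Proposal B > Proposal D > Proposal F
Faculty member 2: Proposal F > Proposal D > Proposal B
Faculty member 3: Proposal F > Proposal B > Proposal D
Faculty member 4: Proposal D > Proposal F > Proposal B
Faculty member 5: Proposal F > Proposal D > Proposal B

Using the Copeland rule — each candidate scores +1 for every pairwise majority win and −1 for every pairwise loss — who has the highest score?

Proposal F

Pairwise results:
  Proposal D vs Proposal F: Proposal F wins 3–2.
  Proposal D vs Proposal B: Proposal D wins 3–2.
  Proposal F vs Proposal B: Proposal F wins 4–1.
Copeland scores (wins − losses):
  Proposal D: 1 − 1 = 0
  Proposal F: 2 − 0 = 2
  Proposal B: 0 − 2 = -2
Proposal F has the best Copeland score.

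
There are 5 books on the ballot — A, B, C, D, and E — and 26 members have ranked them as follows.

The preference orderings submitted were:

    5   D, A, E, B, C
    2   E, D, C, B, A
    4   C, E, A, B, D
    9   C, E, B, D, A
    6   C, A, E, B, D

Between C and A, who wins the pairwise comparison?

Ballots ranking C above A: 2+4+9+6 = 21.
Ballots ranking A above C: 5.
C wins the head-to-head, 21–5.

C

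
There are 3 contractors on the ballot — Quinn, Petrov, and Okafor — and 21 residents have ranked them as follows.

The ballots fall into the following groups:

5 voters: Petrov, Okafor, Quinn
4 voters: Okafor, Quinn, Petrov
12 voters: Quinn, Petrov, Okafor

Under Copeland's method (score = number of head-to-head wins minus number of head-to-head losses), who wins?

Quinn

Pairwise results:
  Quinn vs Petrov: Quinn wins 16–5.
  Quinn vs Okafor: Quinn wins 12–9.
  Petrov vs Okafor: Petrov wins 17–4.
Copeland scores (wins − losses):
  Quinn: 2 − 0 = 2
  Petrov: 1 − 1 = 0
  Okafor: 0 − 2 = -2
Quinn has the best Copeland score.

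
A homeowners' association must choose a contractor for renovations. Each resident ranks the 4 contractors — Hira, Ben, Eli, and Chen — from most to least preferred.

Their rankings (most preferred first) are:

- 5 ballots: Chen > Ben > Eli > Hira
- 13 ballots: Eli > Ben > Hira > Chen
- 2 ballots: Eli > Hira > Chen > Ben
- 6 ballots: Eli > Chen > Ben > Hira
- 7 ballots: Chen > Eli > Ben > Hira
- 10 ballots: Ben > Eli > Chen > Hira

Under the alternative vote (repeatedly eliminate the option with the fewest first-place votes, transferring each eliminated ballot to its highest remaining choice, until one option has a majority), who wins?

Round 1: Eli 21, Chen 12, Ben 10, Hira 0. Hira has the fewest and is eliminated.
Round 2: Eli 21, Chen 12, Ben 10. Ben has the fewest and is eliminated.
Round 3: Eli 31, Chen 12. Eli has a majority.

Eli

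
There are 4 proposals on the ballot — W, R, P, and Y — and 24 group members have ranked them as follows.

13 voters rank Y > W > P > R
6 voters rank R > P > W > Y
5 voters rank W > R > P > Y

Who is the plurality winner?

Y

First-place vote totals:
  W: 5
  R: 6
  P: 0
  Y: 13
Y has the most first-place votes.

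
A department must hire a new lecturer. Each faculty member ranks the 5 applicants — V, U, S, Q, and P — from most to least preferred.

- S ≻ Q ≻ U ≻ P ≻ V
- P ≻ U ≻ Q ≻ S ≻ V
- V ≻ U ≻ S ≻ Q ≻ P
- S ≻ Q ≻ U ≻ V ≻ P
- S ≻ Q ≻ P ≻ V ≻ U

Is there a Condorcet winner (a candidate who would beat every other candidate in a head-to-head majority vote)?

Head-to-head results (5 voters total):
V vs U: U wins 3–2.
V vs S: S wins 4–1.
V vs Q: Q wins 4–1.
V vs P: P wins 3–2.
U vs S: S wins 3–2.
U vs Q: Q wins 3–2.
U vs P: U wins 3–2.
S vs Q: S wins 4–1.
S vs P: S wins 4–1.
Q vs P: Q wins 4–1.
S beats each rival — V (4–1), U (3–2), Q (4–1), P (4–1) — so S is the Condorcet winner.

Yes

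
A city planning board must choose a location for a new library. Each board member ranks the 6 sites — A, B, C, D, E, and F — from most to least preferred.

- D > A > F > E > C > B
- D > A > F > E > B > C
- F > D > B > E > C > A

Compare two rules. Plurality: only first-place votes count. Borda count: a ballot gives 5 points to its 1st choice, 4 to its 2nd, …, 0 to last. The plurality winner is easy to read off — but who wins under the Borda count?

D

Plurality first-place counts: A 0, B 0, C 0, D 2, E 0, F 1 → D.
Borda totals: A 8, B 4, C 2, D 14, E 6, F 11 → D.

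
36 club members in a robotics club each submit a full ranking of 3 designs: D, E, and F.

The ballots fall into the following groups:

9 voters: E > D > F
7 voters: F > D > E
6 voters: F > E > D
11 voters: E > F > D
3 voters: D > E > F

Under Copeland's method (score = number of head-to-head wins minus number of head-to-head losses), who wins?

E

Pairwise results:
  D vs E: E wins 26–10.
  D vs F: F wins 24–12.
  E vs F: E wins 23–13.
Copeland scores (wins − losses):
  D: 0 − 2 = -2
  E: 2 − 0 = 2
  F: 1 − 1 = 0
E has the best Copeland score.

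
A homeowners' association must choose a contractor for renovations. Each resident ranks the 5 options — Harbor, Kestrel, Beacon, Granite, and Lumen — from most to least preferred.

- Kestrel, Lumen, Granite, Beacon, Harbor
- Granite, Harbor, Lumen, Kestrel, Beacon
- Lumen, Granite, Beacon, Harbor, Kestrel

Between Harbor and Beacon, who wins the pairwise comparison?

Ballots ranking Harbor above Beacon: 1.
Ballots ranking Beacon above Harbor: 2.
Beacon wins the head-to-head, 2–1.

Beacon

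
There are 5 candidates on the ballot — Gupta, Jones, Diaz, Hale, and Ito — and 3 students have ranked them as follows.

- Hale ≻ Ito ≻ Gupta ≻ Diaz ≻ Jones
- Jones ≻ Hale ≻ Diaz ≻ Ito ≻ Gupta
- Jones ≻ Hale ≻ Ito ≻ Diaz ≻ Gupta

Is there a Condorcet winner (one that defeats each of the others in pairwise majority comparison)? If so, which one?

Jones

Head-to-head results (3 voters total):
Gupta vs Jones: Jones wins 2–1.
Gupta vs Diaz: Diaz wins 2–1.
Gupta vs Hale: Hale wins 3–0.
Gupta vs Ito: Ito wins 3–0.
Jones vs Diaz: Jones wins 2–1.
Jones vs Hale: Jones wins 2–1.
Jones vs Ito: Jones wins 2–1.
Diaz vs Hale: Hale wins 3–0.
Diaz vs Ito: Ito wins 2–1.
Hale vs Ito: Hale wins 3–0.
Jones beats each rival — Gupta (2–1), Diaz (2–1), Hale (2–1), Ito (2–1) — so Jones is the Condorcet winner.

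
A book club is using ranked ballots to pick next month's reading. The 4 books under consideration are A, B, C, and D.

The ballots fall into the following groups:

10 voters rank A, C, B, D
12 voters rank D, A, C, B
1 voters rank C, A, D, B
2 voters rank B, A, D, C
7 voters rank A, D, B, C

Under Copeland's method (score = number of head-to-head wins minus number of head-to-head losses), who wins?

Pairwise results:
  A vs B: A wins 30–2.
  A vs C: A wins 31–1.
  A vs D: A wins 20–12.
  B vs C: C wins 23–9.
  B vs D: D wins 20–12.
  C vs D: D wins 21–11.
Copeland scores (wins − losses):
  A: 3 − 0 = 3
  B: 0 − 3 = -3
  C: 1 − 2 = -1
  D: 2 − 1 = 1
A has the best Copeland score.

A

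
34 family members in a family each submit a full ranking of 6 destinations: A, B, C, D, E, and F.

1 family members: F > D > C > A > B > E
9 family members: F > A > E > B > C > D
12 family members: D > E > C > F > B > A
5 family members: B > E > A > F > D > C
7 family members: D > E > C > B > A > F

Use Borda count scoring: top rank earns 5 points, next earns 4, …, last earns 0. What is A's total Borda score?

60

Borda scores:
  A: 2 + 9·4 + 12·0 + 5·3 + 7·1 = 60
  B: 1 + 9·2 + 12·1 + 5·5 + 7·2 = 70
  C: 3 + 9·1 + 12·3 + 5·0 + 7·3 = 69
  D: 4 + 9·0 + 12·5 + 5·1 + 7·5 = 104
  E: 0 + 9·3 + 12·4 + 5·4 + 7·4 = 123
  F: 5 + 9·5 + 12·2 + 5·2 + 7·0 = 84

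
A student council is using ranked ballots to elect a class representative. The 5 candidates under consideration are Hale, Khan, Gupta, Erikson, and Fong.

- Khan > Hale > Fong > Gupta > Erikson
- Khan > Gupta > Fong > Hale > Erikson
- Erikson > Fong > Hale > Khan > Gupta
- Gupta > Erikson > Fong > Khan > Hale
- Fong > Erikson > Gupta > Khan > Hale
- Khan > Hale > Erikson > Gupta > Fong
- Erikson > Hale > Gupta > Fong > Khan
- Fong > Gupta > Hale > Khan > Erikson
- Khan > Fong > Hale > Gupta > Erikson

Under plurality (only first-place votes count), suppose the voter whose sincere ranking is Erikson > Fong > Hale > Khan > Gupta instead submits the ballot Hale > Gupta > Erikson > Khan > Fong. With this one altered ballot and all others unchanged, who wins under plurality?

First-place totals with the altered ballot: Hale 1, Khan 4, Gupta 1, Erikson 1, Fong 2.
The winner is unchanged: still Khan.

Khan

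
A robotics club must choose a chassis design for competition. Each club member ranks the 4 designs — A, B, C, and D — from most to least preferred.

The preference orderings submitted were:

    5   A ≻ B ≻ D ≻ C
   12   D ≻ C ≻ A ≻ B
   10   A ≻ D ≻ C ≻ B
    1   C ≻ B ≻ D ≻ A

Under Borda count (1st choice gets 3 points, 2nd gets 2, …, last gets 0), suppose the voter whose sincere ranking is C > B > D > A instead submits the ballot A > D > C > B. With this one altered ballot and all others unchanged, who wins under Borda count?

Borda totals with the altered ballot: A 60, B 10, C 35, D 63.
The winner is unchanged: still D.

D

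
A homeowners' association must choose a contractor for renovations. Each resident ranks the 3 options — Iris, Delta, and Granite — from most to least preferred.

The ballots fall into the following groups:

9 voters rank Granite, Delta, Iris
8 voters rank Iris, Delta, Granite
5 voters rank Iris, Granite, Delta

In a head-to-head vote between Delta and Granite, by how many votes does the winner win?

6

Ballots ranking Delta above Granite: 8.
Ballots ranking Granite above Delta: 9+5 = 14.
Granite wins 14–8, a margin of 6.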